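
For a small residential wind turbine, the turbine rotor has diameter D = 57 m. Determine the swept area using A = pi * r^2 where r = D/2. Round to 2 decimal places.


Compute the rotor radius:
  r = D / 2 = 57 / 2 = 28.5 m
Calculate swept area:
  A = pi * r^2 = pi * 28.5^2
  A = 2551.76 m^2

2551.76


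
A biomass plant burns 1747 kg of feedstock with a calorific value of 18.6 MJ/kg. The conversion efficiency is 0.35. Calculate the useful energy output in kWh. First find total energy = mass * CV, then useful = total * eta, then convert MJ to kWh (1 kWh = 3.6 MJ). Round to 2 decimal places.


Total energy = mass * CV = 1747 * 18.6 = 32494.2 MJ
Useful energy = total * eta = 32494.2 * 0.35 = 11372.97 MJ
Convert to kWh: 11372.97 / 3.6
Useful energy = 3159.16 kWh

3159.16


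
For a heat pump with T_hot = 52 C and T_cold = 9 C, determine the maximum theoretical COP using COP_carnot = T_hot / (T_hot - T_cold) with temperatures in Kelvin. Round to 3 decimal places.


Convert to Kelvin:
  T_hot = 52 + 273.15 = 325.15 K
  T_cold = 9 + 273.15 = 282.15 K
Apply Carnot COP formula:
  COP = T_hot_K / (T_hot_K - T_cold_K) = 325.15 / 43.0
  COP = 7.562

7.562


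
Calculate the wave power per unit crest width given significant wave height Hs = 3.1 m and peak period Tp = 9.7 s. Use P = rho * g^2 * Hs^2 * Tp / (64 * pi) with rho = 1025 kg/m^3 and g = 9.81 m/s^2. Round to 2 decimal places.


Apply wave power formula:
  g^2 = 9.81^2 = 96.2361
  Hs^2 = 3.1^2 = 9.61
  Numerator = rho * g^2 * Hs^2 * Tp = 1025 * 96.2361 * 9.61 * 9.7 = 9195111.55
  Denominator = 64 * pi = 201.0619
  P = 9195111.55 / 201.0619 = 45732.73 W/m

45732.73


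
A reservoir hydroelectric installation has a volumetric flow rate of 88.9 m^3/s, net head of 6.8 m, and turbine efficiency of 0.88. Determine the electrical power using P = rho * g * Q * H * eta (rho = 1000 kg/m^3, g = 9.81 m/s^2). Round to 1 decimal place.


Apply the hydropower formula P = rho * g * Q * H * eta
rho * g = 1000 * 9.81 = 9810.0
P = 9810.0 * 88.9 * 6.8 * 0.88
P = 5218700.3 W

5218700.3


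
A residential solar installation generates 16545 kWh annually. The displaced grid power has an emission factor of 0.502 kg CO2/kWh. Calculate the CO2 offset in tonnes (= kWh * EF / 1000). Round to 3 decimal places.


CO2 offset in kg = generation * emission_factor
CO2 offset = 16545 * 0.502 = 8305.59 kg
Convert to tonnes:
  CO2 offset = 8305.59 / 1000 = 8.306 tonnes

8.306


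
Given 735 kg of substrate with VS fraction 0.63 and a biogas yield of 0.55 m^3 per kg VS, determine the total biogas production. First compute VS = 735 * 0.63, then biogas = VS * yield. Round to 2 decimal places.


Compute volatile solids:
  VS = mass * VS_fraction = 735 * 0.63 = 463.05 kg
Calculate biogas volume:
  Biogas = VS * specific_yield = 463.05 * 0.55
  Biogas = 254.68 m^3

254.68


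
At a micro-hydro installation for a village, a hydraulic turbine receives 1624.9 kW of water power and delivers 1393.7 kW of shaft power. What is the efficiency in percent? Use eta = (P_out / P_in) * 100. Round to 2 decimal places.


Turbine efficiency = (output power / input power) * 100
eta = (1393.7 / 1624.9) * 100
eta = 85.77%

85.77


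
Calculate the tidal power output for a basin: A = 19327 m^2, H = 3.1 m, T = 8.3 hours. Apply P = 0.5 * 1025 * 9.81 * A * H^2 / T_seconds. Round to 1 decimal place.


Convert period to seconds: T = 8.3 * 3600 = 29880.0 s
H^2 = 3.1^2 = 9.61
P = 0.5 * rho * g * A * H^2 / T
P = 0.5 * 1025 * 9.81 * 19327 * 9.61 / 29880.0
P = 31251.4 W

31251.4


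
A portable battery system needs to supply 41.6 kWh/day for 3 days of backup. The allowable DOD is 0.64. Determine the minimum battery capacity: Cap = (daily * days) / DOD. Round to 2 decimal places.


Total energy needed = daily * days = 41.6 * 3 = 124.8 kWh
Account for depth of discharge:
  Cap = total_energy / DOD = 124.8 / 0.64
  Cap = 195.00 kWh

195.00


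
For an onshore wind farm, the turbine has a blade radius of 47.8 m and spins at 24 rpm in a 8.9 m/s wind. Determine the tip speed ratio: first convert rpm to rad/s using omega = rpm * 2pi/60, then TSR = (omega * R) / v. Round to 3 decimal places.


Convert rotational speed to rad/s:
  omega = 24 * 2 * pi / 60 = 2.5133 rad/s
Compute tip speed:
  v_tip = omega * R = 2.5133 * 47.8 = 120.135 m/s
Tip speed ratio:
  TSR = v_tip / v_wind = 120.135 / 8.9 = 13.498

13.498


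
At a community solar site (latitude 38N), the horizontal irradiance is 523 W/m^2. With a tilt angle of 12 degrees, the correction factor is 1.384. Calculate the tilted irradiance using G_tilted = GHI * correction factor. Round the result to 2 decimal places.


Identify the given values:
  GHI = 523 W/m^2, tilt correction factor = 1.384
Apply the formula G_tilted = GHI * factor:
  G_tilted = 523 * 1.384
  G_tilted = 723.83 W/m^2

723.83


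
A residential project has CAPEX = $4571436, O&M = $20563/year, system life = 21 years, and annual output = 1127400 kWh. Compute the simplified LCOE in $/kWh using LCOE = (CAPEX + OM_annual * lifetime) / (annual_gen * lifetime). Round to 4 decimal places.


Total cost = CAPEX + OM * lifetime = 4571436 + 20563 * 21 = 4571436 + 431823 = 5003259
Total generation = annual * lifetime = 1127400 * 21 = 23675400 kWh
LCOE = 5003259 / 23675400
LCOE = 0.2113 $/kWh

0.2113


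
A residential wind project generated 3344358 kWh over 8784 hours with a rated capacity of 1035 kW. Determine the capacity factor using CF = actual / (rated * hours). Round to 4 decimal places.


Capacity factor = actual output / maximum possible output
Maximum possible = rated * hours = 1035 * 8784 = 9091440 kWh
CF = 3344358 / 9091440
CF = 0.3679

0.3679


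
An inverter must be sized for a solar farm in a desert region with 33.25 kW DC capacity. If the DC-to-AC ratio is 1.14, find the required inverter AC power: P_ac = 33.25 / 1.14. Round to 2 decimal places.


The inverter AC capacity is determined by the DC/AC ratio.
Given: P_dc = 33.25 kW, DC/AC ratio = 1.14
P_ac = P_dc / ratio = 33.25 / 1.14
P_ac = 29.17 kW

29.17


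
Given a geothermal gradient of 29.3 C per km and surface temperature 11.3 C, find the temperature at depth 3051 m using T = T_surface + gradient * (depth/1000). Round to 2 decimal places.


Convert depth to km: 3051 / 1000 = 3.051 km
Temperature increase = gradient * depth_km = 29.3 * 3.051 = 89.39 C
Temperature at depth = T_surface + delta_T = 11.3 + 89.39
T = 100.69 C

100.69


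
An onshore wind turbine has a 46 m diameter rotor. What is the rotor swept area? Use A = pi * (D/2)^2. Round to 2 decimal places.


Compute the rotor radius:
  r = D / 2 = 46 / 2 = 23.0 m
Calculate swept area:
  A = pi * r^2 = pi * 23.0^2
  A = 1661.90 m^2

1661.90


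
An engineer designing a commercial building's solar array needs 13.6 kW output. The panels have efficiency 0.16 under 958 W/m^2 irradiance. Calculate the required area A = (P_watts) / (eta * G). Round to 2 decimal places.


Convert target power to watts: P = 13.6 * 1000 = 13600.0 W
Compute denominator: eta * G = 0.16 * 958 = 153.28
Required area A = P / (eta * G) = 13600.0 / 153.28
A = 88.73 m^2

88.73


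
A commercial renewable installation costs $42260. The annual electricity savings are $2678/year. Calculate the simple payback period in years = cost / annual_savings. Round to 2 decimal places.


Simple payback period = initial cost / annual savings
Payback = 42260 / 2678
Payback = 15.78 years

15.78


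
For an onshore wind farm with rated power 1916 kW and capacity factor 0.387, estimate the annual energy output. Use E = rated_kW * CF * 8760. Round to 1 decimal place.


Annual energy = rated_kW * capacity_factor * hours_per_year
Given: P_rated = 1916 kW, CF = 0.387, hours = 8760
E = 1916 * 0.387 * 8760
E = 6495469.9 kWh

6495469.9


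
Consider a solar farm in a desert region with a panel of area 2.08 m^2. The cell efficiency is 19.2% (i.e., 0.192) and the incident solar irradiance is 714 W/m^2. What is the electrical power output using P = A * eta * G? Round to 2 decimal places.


Use the solar power formula P = A * eta * G.
Given: A = 2.08 m^2, eta = 0.192, G = 714 W/m^2
P = 2.08 * 0.192 * 714
P = 285.14 W

285.14


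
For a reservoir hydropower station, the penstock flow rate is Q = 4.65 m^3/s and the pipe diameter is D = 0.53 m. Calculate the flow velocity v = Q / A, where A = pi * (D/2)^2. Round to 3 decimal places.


Compute pipe cross-sectional area:
  A = pi * (D/2)^2 = pi * (0.53/2)^2 = 0.2206 m^2
Calculate velocity:
  v = Q / A = 4.65 / 0.2206
  v = 21.077 m/s

21.077


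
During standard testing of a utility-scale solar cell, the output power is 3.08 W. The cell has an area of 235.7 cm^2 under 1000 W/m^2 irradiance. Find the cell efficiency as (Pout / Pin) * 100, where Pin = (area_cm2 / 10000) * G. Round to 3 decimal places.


First compute the input power:
  Pin = area_cm2 / 10000 * G = 235.7 / 10000 * 1000 = 23.57 W
Then compute efficiency:
  Efficiency = (Pout / Pin) * 100 = (3.08 / 23.57) * 100
  Efficiency = 13.067%

13.067


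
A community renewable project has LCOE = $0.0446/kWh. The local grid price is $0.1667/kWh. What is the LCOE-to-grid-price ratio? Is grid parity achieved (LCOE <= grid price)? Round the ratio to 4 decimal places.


Compare LCOE to grid price:
  LCOE = $0.0446/kWh, Grid price = $0.1667/kWh
  Ratio = LCOE / grid_price = 0.0446 / 0.1667 = 0.2675
  Grid parity achieved (ratio <= 1)? yes

0.2675


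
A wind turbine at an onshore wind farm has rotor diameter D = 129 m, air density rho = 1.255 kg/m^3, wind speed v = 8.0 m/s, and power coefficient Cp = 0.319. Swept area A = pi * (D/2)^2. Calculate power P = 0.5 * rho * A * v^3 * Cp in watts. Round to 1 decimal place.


Step 1 -- Compute swept area:
  A = pi * (D/2)^2 = pi * (129/2)^2 = 13069.81 m^2
Step 2 -- Apply wind power equation:
  P = 0.5 * rho * A * v^3 * Cp
  v^3 = 8.0^3 = 512.0
  P = 0.5 * 1.255 * 13069.81 * 512.0 * 0.319
  P = 1339503.0 W

1339503.0


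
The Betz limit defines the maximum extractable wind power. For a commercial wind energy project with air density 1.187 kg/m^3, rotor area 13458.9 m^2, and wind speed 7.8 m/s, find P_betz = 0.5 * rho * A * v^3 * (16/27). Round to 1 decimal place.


The Betz coefficient Cp_max = 16/27 = 0.5926
v^3 = 7.8^3 = 474.552
P_betz = 0.5 * rho * A * v^3 * Cp_max
P_betz = 0.5 * 1.187 * 13458.9 * 474.552 * 0.5926
P_betz = 2246313.2 W

2246313.2


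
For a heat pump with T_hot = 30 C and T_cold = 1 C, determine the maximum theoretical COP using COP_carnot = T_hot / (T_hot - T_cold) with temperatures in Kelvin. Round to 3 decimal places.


Convert to Kelvin:
  T_hot = 30 + 273.15 = 303.15 K
  T_cold = 1 + 273.15 = 274.15 K
Apply Carnot COP formula:
  COP = T_hot_K / (T_hot_K - T_cold_K) = 303.15 / 29.0
  COP = 10.453

10.453


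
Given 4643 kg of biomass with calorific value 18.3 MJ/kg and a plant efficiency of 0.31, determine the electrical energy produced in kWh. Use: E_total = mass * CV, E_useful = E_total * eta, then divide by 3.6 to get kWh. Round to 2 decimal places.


Total energy = mass * CV = 4643 * 18.3 = 84966.9 MJ
Useful energy = total * eta = 84966.9 * 0.31 = 26339.74 MJ
Convert to kWh: 26339.74 / 3.6
Useful energy = 7316.59 kWh

7316.59


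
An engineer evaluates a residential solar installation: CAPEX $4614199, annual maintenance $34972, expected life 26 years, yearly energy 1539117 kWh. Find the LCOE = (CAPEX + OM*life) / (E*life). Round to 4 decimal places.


Total cost = CAPEX + OM * lifetime = 4614199 + 34972 * 26 = 4614199 + 909272 = 5523471
Total generation = annual * lifetime = 1539117 * 26 = 40017042 kWh
LCOE = 5523471 / 40017042
LCOE = 0.1380 $/kWh

0.1380


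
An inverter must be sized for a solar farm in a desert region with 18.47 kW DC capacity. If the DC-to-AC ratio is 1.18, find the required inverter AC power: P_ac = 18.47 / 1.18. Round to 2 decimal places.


The inverter AC capacity is determined by the DC/AC ratio.
Given: P_dc = 18.47 kW, DC/AC ratio = 1.18
P_ac = P_dc / ratio = 18.47 / 1.18
P_ac = 15.65 kW

15.65


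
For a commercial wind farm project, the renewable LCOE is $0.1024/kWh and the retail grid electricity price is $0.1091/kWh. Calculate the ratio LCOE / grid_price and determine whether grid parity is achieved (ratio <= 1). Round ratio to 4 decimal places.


Compare LCOE to grid price:
  LCOE = $0.1024/kWh, Grid price = $0.1091/kWh
  Ratio = LCOE / grid_price = 0.1024 / 0.1091 = 0.9386
  Grid parity achieved (ratio <= 1)? yes

0.9386


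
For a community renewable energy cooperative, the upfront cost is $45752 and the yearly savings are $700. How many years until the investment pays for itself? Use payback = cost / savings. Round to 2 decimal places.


Simple payback period = initial cost / annual savings
Payback = 45752 / 700
Payback = 65.36 years

65.36


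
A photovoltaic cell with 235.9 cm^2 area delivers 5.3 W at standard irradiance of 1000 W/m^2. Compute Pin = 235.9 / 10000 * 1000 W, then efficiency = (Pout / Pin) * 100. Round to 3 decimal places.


First compute the input power:
  Pin = area_cm2 / 10000 * G = 235.9 / 10000 * 1000 = 23.59 W
Then compute efficiency:
  Efficiency = (Pout / Pin) * 100 = (5.3 / 23.59) * 100
  Efficiency = 22.467%

22.467


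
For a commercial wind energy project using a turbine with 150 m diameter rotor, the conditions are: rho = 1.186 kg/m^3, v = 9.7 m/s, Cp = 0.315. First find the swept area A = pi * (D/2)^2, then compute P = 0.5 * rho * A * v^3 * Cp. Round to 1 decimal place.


Step 1 -- Compute swept area:
  A = pi * (D/2)^2 = pi * (150/2)^2 = 17671.46 m^2
Step 2 -- Apply wind power equation:
  P = 0.5 * rho * A * v^3 * Cp
  v^3 = 9.7^3 = 912.673
  P = 0.5 * 1.186 * 17671.46 * 912.673 * 0.315
  P = 3012678.9 W

3012678.9


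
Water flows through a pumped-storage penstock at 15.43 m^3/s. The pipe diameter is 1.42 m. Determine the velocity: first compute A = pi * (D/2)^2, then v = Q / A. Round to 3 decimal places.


Compute pipe cross-sectional area:
  A = pi * (D/2)^2 = pi * (1.42/2)^2 = 1.5837 m^2
Calculate velocity:
  v = Q / A = 15.43 / 1.5837
  v = 9.743 m/s

9.743


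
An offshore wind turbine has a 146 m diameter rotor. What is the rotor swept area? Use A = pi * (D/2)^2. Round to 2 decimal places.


Compute the rotor radius:
  r = D / 2 = 146 / 2 = 73.0 m
Calculate swept area:
  A = pi * r^2 = pi * 73.0^2
  A = 16741.55 m^2

16741.55


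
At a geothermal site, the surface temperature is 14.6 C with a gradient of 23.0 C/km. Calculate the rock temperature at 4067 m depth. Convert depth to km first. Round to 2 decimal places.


Convert depth to km: 4067 / 1000 = 4.067 km
Temperature increase = gradient * depth_km = 23.0 * 4.067 = 93.54 C
Temperature at depth = T_surface + delta_T = 14.6 + 93.54
T = 108.14 C

108.14


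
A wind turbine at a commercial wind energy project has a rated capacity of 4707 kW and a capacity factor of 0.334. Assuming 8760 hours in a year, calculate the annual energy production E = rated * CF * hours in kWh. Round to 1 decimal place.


Annual energy = rated_kW * capacity_factor * hours_per_year
Given: P_rated = 4707 kW, CF = 0.334, hours = 8760
E = 4707 * 0.334 * 8760
E = 13771928.9 kWh

13771928.9


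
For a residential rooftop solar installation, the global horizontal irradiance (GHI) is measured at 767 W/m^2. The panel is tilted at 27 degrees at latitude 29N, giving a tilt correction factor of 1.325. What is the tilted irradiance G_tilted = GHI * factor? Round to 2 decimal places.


Identify the given values:
  GHI = 767 W/m^2, tilt correction factor = 1.325
Apply the formula G_tilted = GHI * factor:
  G_tilted = 767 * 1.325
  G_tilted = 1016.28 W/m^2

1016.28


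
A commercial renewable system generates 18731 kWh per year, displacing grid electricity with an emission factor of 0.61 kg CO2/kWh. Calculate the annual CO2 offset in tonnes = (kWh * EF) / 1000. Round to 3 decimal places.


CO2 offset in kg = generation * emission_factor
CO2 offset = 18731 * 0.61 = 11425.91 kg
Convert to tonnes:
  CO2 offset = 11425.91 / 1000 = 11.426 tonnes

11.426


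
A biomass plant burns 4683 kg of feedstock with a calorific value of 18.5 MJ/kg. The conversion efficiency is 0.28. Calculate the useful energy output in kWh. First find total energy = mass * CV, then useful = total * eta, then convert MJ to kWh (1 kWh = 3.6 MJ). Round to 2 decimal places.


Total energy = mass * CV = 4683 * 18.5 = 86635.5 MJ
Useful energy = total * eta = 86635.5 * 0.28 = 24257.94 MJ
Convert to kWh: 24257.94 / 3.6
Useful energy = 6738.32 kWh

6738.32


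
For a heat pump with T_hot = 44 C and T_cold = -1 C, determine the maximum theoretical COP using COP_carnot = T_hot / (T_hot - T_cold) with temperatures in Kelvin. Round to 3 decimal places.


Convert to Kelvin:
  T_hot = 44 + 273.15 = 317.15 K
  T_cold = -1 + 273.15 = 272.15 K
Apply Carnot COP formula:
  COP = T_hot_K / (T_hot_K - T_cold_K) = 317.15 / 45.0
  COP = 7.048

7.048


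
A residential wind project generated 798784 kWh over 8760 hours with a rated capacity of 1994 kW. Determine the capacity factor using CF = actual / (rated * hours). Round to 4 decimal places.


Capacity factor = actual output / maximum possible output
Maximum possible = rated * hours = 1994 * 8760 = 17467440 kWh
CF = 798784 / 17467440
CF = 0.0457

0.0457


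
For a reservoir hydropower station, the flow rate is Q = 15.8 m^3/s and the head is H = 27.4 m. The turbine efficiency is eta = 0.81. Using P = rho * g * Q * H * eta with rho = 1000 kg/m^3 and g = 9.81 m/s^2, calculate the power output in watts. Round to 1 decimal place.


Apply the hydropower formula P = rho * g * Q * H * eta
rho * g = 1000 * 9.81 = 9810.0
P = 9810.0 * 15.8 * 27.4 * 0.81
P = 3440025.6 W

3440025.6


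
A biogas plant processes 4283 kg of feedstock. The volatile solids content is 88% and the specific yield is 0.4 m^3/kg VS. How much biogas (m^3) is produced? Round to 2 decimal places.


Compute volatile solids:
  VS = mass * VS_fraction = 4283 * 0.88 = 3769.04 kg
Calculate biogas volume:
  Biogas = VS * specific_yield = 3769.04 * 0.4
  Biogas = 1507.62 m^3

1507.62


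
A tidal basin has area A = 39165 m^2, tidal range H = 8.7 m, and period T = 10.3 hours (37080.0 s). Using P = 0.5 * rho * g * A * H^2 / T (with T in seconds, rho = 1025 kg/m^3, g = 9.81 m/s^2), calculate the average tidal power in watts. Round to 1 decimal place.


Convert period to seconds: T = 10.3 * 3600 = 37080.0 s
H^2 = 8.7^2 = 75.69
P = 0.5 * rho * g * A * H^2 / T
P = 0.5 * 1025 * 9.81 * 39165 * 75.69 / 37080.0
P = 401938.7 W

401938.7


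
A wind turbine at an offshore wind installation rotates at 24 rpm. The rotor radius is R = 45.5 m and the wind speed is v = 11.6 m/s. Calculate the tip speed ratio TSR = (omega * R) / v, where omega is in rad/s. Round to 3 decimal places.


Convert rotational speed to rad/s:
  omega = 24 * 2 * pi / 60 = 2.5133 rad/s
Compute tip speed:
  v_tip = omega * R = 2.5133 * 45.5 = 114.354 m/s
Tip speed ratio:
  TSR = v_tip / v_wind = 114.354 / 11.6 = 9.858

9.858


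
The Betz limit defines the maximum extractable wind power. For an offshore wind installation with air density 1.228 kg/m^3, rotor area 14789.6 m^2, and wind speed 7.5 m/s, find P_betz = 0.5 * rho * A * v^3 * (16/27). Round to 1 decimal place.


The Betz coefficient Cp_max = 16/27 = 0.5926
v^3 = 7.5^3 = 421.875
P_betz = 0.5 * rho * A * v^3 * Cp_max
P_betz = 0.5 * 1.228 * 14789.6 * 421.875 * 0.5926
P_betz = 2270203.6 W

2270203.6


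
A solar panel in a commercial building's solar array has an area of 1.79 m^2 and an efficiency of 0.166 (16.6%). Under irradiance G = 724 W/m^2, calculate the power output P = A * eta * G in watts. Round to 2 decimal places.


Use the solar power formula P = A * eta * G.
Given: A = 1.79 m^2, eta = 0.166, G = 724 W/m^2
P = 1.79 * 0.166 * 724
P = 215.13 W

215.13


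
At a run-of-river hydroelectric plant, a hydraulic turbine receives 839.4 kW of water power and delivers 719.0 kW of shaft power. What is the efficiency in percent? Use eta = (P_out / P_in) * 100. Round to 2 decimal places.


Turbine efficiency = (output power / input power) * 100
eta = (719.0 / 839.4) * 100
eta = 85.66%

85.66


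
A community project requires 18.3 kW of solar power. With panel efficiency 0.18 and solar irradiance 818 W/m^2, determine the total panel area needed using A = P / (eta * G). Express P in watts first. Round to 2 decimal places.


Convert target power to watts: P = 18.3 * 1000 = 18300.0 W
Compute denominator: eta * G = 0.18 * 818 = 147.24
Required area A = P / (eta * G) = 18300.0 / 147.24
A = 124.29 m^2

124.29


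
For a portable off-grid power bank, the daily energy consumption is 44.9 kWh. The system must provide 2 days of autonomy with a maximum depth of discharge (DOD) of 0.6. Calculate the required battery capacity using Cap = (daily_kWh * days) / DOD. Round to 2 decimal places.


Total energy needed = daily * days = 44.9 * 2 = 89.8 kWh
Account for depth of discharge:
  Cap = total_energy / DOD = 89.8 / 0.6
  Cap = 149.67 kWh

149.67


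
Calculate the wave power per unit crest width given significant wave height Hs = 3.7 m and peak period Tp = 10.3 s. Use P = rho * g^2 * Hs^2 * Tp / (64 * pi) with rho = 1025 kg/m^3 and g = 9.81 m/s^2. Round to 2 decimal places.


Apply wave power formula:
  g^2 = 9.81^2 = 96.2361
  Hs^2 = 3.7^2 = 13.69
  Numerator = rho * g^2 * Hs^2 * Tp = 1025 * 96.2361 * 13.69 * 10.3 = 13909212.85
  Denominator = 64 * pi = 201.0619
  P = 13909212.85 / 201.0619 = 69178.75 W/m

69178.75


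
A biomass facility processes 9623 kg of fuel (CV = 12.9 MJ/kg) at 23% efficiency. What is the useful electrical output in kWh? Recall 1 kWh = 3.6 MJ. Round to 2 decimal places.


Total energy = mass * CV = 9623 * 12.9 = 124136.7 MJ
Useful energy = total * eta = 124136.7 * 0.23 = 28551.44 MJ
Convert to kWh: 28551.44 / 3.6
Useful energy = 7930.96 kWh

7930.96


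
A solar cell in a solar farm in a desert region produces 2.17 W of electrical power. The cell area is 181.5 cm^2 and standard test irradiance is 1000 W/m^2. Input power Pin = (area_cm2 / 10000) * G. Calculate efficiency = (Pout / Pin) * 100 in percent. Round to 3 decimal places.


First compute the input power:
  Pin = area_cm2 / 10000 * G = 181.5 / 10000 * 1000 = 18.15 W
Then compute efficiency:
  Efficiency = (Pout / Pin) * 100 = (2.17 / 18.15) * 100
  Efficiency = 11.956%

11.956


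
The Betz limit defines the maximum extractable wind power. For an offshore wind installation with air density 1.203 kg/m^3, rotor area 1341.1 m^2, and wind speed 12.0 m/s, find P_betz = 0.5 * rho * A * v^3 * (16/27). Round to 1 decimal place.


The Betz coefficient Cp_max = 16/27 = 0.5926
v^3 = 12.0^3 = 1728.0
P_betz = 0.5 * rho * A * v^3 * Cp_max
P_betz = 0.5 * 1.203 * 1341.1 * 1728.0 * 0.5926
P_betz = 826031.8 W

826031.8


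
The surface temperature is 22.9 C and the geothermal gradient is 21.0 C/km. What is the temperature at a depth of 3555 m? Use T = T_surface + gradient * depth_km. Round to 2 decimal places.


Convert depth to km: 3555 / 1000 = 3.555 km
Temperature increase = gradient * depth_km = 21.0 * 3.555 = 74.66 C
Temperature at depth = T_surface + delta_T = 22.9 + 74.66
T = 97.56 C

97.56


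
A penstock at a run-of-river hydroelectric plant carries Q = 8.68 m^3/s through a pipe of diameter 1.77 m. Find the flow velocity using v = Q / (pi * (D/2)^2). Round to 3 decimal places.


Compute pipe cross-sectional area:
  A = pi * (D/2)^2 = pi * (1.77/2)^2 = 2.4606 m^2
Calculate velocity:
  v = Q / A = 8.68 / 2.4606
  v = 3.528 m/s

3.528


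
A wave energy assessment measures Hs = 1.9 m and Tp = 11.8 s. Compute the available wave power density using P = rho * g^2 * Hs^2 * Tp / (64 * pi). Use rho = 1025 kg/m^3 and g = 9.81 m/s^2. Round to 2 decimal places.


Apply wave power formula:
  g^2 = 9.81^2 = 96.2361
  Hs^2 = 1.9^2 = 3.61
  Numerator = rho * g^2 * Hs^2 * Tp = 1025 * 96.2361 * 3.61 * 11.8 = 4201952.02
  Denominator = 64 * pi = 201.0619
  P = 4201952.02 / 201.0619 = 20898.79 W/m

20898.79


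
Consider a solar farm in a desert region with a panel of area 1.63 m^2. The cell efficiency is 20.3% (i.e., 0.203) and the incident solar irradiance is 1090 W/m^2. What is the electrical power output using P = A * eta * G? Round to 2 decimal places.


Use the solar power formula P = A * eta * G.
Given: A = 1.63 m^2, eta = 0.203, G = 1090 W/m^2
P = 1.63 * 0.203 * 1090
P = 360.67 W

360.67


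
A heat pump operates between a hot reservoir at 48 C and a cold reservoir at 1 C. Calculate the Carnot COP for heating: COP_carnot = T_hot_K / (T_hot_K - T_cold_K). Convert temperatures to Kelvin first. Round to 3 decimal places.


Convert to Kelvin:
  T_hot = 48 + 273.15 = 321.15 K
  T_cold = 1 + 273.15 = 274.15 K
Apply Carnot COP formula:
  COP = T_hot_K / (T_hot_K - T_cold_K) = 321.15 / 47.0
  COP = 6.833

6.833


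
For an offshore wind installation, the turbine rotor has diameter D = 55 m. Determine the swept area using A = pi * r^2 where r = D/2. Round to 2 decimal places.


Compute the rotor radius:
  r = D / 2 = 55 / 2 = 27.5 m
Calculate swept area:
  A = pi * r^2 = pi * 27.5^2
  A = 2375.83 m^2

2375.83


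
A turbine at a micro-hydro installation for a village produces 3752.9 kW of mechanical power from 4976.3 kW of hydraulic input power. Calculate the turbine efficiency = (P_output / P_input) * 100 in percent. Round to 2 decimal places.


Turbine efficiency = (output power / input power) * 100
eta = (3752.9 / 4976.3) * 100
eta = 75.42%

75.42


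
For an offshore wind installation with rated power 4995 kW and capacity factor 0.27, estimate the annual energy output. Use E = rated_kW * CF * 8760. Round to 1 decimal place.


Annual energy = rated_kW * capacity_factor * hours_per_year
Given: P_rated = 4995 kW, CF = 0.27, hours = 8760
E = 4995 * 0.27 * 8760
E = 11814174.0 kWh

11814174.0


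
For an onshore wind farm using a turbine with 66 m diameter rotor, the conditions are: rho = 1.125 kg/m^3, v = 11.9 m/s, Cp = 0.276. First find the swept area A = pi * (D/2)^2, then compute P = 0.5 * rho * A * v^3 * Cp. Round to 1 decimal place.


Step 1 -- Compute swept area:
  A = pi * (D/2)^2 = pi * (66/2)^2 = 3421.19 m^2
Step 2 -- Apply wind power equation:
  P = 0.5 * rho * A * v^3 * Cp
  v^3 = 11.9^3 = 1685.159
  P = 0.5 * 1.125 * 3421.19 * 1685.159 * 0.276
  P = 895056.1 W

895056.1


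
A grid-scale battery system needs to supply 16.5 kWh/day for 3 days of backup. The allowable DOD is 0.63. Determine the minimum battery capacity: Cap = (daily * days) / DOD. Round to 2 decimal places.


Total energy needed = daily * days = 16.5 * 3 = 49.5 kWh
Account for depth of discharge:
  Cap = total_energy / DOD = 49.5 / 0.63
  Cap = 78.57 kWh

78.57


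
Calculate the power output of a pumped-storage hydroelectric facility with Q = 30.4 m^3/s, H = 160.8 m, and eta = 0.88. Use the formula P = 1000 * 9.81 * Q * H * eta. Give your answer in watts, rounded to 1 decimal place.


Apply the hydropower formula P = rho * g * Q * H * eta
rho * g = 1000 * 9.81 = 9810.0
P = 9810.0 * 30.4 * 160.8 * 0.88
P = 42199888.9 W

42199888.9


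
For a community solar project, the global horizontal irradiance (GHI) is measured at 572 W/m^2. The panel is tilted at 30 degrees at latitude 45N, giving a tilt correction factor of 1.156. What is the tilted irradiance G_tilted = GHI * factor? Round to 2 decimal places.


Identify the given values:
  GHI = 572 W/m^2, tilt correction factor = 1.156
Apply the formula G_tilted = GHI * factor:
  G_tilted = 572 * 1.156
  G_tilted = 661.23 W/m^2

661.23


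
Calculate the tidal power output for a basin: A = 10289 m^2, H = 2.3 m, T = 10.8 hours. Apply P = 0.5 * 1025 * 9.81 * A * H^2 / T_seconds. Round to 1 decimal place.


Convert period to seconds: T = 10.8 * 3600 = 38880.0 s
H^2 = 2.3^2 = 5.29
P = 0.5 * rho * g * A * H^2 / T
P = 0.5 * 1025 * 9.81 * 10289 * 5.29 / 38880.0
P = 7038.3 W

7038.3


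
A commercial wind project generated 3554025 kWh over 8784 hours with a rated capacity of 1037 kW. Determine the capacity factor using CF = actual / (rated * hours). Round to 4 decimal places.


Capacity factor = actual output / maximum possible output
Maximum possible = rated * hours = 1037 * 8784 = 9109008 kWh
CF = 3554025 / 9109008
CF = 0.3902

0.3902


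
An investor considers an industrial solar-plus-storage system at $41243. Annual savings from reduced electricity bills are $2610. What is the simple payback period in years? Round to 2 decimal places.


Simple payback period = initial cost / annual savings
Payback = 41243 / 2610
Payback = 15.80 years

15.80


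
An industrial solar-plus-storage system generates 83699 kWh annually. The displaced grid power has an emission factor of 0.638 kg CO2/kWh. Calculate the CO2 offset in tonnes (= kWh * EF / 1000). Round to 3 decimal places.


CO2 offset in kg = generation * emission_factor
CO2 offset = 83699 * 0.638 = 53399.96 kg
Convert to tonnes:
  CO2 offset = 53399.96 / 1000 = 53.400 tonnes

53.400


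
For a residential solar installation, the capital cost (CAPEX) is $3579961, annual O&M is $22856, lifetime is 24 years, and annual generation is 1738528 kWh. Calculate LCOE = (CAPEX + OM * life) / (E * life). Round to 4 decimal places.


Total cost = CAPEX + OM * lifetime = 3579961 + 22856 * 24 = 3579961 + 548544 = 4128505
Total generation = annual * lifetime = 1738528 * 24 = 41724672 kWh
LCOE = 4128505 / 41724672
LCOE = 0.0989 $/kWh

0.0989


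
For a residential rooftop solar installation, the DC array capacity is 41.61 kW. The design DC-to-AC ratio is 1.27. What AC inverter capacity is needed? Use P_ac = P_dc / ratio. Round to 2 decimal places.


The inverter AC capacity is determined by the DC/AC ratio.
Given: P_dc = 41.61 kW, DC/AC ratio = 1.27
P_ac = P_dc / ratio = 41.61 / 1.27
P_ac = 32.76 kW

32.76


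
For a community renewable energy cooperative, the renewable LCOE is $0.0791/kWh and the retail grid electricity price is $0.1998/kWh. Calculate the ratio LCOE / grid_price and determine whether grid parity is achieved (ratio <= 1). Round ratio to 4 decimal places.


Compare LCOE to grid price:
  LCOE = $0.0791/kWh, Grid price = $0.1998/kWh
  Ratio = LCOE / grid_price = 0.0791 / 0.1998 = 0.3959
  Grid parity achieved (ratio <= 1)? yes

0.3959


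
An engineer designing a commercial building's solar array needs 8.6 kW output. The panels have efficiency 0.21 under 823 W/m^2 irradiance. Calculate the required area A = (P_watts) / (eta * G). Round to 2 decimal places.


Convert target power to watts: P = 8.6 * 1000 = 8600.0 W
Compute denominator: eta * G = 0.21 * 823 = 172.83
Required area A = P / (eta * G) = 8600.0 / 172.83
A = 49.76 m^2

49.76


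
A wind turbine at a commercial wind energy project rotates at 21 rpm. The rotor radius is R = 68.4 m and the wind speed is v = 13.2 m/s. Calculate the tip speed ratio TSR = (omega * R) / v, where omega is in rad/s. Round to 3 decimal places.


Convert rotational speed to rad/s:
  omega = 21 * 2 * pi / 60 = 2.1991 rad/s
Compute tip speed:
  v_tip = omega * R = 2.1991 * 68.4 = 150.419 m/s
Tip speed ratio:
  TSR = v_tip / v_wind = 150.419 / 13.2 = 11.395

11.395


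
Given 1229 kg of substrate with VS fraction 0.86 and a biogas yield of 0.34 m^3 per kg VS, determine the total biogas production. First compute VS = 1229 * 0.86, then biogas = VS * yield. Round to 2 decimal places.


Compute volatile solids:
  VS = mass * VS_fraction = 1229 * 0.86 = 1056.94 kg
Calculate biogas volume:
  Biogas = VS * specific_yield = 1056.94 * 0.34
  Biogas = 359.36 m^3

359.36


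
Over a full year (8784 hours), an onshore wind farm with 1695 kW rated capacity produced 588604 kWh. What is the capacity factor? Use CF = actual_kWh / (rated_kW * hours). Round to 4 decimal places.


Capacity factor = actual output / maximum possible output
Maximum possible = rated * hours = 1695 * 8784 = 14888880 kWh
CF = 588604 / 14888880
CF = 0.0395

0.0395


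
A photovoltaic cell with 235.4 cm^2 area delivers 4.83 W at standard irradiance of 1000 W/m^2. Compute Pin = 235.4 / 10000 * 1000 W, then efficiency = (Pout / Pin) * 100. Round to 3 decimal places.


First compute the input power:
  Pin = area_cm2 / 10000 * G = 235.4 / 10000 * 1000 = 23.54 W
Then compute efficiency:
  Efficiency = (Pout / Pin) * 100 = (4.83 / 23.54) * 100
  Efficiency = 20.518%

20.518


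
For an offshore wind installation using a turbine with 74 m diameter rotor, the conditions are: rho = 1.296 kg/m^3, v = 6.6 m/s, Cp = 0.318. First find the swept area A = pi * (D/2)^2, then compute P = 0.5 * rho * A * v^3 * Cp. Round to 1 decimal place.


Step 1 -- Compute swept area:
  A = pi * (D/2)^2 = pi * (74/2)^2 = 4300.84 m^2
Step 2 -- Apply wind power equation:
  P = 0.5 * rho * A * v^3 * Cp
  v^3 = 6.6^3 = 287.496
  P = 0.5 * 1.296 * 4300.84 * 287.496 * 0.318
  P = 254792.9 W

254792.9


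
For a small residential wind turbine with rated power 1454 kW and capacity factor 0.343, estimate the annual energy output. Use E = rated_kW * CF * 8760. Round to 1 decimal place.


Annual energy = rated_kW * capacity_factor * hours_per_year
Given: P_rated = 1454 kW, CF = 0.343, hours = 8760
E = 1454 * 0.343 * 8760
E = 4368804.7 kWh

4368804.7


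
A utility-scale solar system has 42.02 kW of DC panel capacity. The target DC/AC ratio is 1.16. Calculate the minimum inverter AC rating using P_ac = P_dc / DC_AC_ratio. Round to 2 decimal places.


The inverter AC capacity is determined by the DC/AC ratio.
Given: P_dc = 42.02 kW, DC/AC ratio = 1.16
P_ac = P_dc / ratio = 42.02 / 1.16
P_ac = 36.22 kW

36.22


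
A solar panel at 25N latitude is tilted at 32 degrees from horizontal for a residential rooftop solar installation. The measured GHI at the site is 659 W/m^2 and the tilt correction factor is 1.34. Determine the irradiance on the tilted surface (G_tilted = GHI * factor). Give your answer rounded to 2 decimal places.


Identify the given values:
  GHI = 659 W/m^2, tilt correction factor = 1.34
Apply the formula G_tilted = GHI * factor:
  G_tilted = 659 * 1.34
  G_tilted = 883.06 W/m^2

883.06


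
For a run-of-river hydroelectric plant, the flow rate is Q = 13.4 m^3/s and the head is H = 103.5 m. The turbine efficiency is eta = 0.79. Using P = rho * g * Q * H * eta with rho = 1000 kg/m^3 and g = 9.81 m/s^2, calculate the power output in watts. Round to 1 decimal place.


Apply the hydropower formula P = rho * g * Q * H * eta
rho * g = 1000 * 9.81 = 9810.0
P = 9810.0 * 13.4 * 103.5 * 0.79
P = 10748336.3 W

10748336.3


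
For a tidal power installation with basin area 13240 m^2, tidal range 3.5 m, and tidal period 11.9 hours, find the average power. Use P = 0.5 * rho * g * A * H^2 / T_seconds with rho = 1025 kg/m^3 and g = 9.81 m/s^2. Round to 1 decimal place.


Convert period to seconds: T = 11.9 * 3600 = 42840.0 s
H^2 = 3.5^2 = 12.25
P = 0.5 * rho * g * A * H^2 / T
P = 0.5 * 1025 * 9.81 * 13240 * 12.25 / 42840.0
P = 19034.3 W

19034.3


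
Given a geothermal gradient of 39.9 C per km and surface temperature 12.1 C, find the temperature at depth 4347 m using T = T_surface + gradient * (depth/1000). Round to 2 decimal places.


Convert depth to km: 4347 / 1000 = 4.347 km
Temperature increase = gradient * depth_km = 39.9 * 4.347 = 173.45 C
Temperature at depth = T_surface + delta_T = 12.1 + 173.45
T = 185.55 C

185.55


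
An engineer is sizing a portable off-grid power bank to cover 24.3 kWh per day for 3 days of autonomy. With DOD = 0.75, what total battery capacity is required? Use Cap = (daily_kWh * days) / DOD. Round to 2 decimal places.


Total energy needed = daily * days = 24.3 * 3 = 72.9 kWh
Account for depth of discharge:
  Cap = total_energy / DOD = 72.9 / 0.75
  Cap = 97.20 kWh

97.20


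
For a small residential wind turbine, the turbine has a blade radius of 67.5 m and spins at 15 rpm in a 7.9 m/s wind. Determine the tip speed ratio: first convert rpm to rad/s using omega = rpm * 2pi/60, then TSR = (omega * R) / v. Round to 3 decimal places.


Convert rotational speed to rad/s:
  omega = 15 * 2 * pi / 60 = 1.5708 rad/s
Compute tip speed:
  v_tip = omega * R = 1.5708 * 67.5 = 106.029 m/s
Tip speed ratio:
  TSR = v_tip / v_wind = 106.029 / 7.9 = 13.421

13.421


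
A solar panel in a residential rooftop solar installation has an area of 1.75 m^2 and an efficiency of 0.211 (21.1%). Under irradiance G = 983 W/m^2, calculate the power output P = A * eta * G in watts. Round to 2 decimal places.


Use the solar power formula P = A * eta * G.
Given: A = 1.75 m^2, eta = 0.211, G = 983 W/m^2
P = 1.75 * 0.211 * 983
P = 362.97 W

362.97


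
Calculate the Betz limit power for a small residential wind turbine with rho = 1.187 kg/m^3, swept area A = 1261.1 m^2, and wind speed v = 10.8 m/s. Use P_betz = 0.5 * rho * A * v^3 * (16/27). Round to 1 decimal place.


The Betz coefficient Cp_max = 16/27 = 0.5926
v^3 = 10.8^3 = 1259.712
P_betz = 0.5 * rho * A * v^3 * Cp_max
P_betz = 0.5 * 1.187 * 1261.1 * 1259.712 * 0.5926
P_betz = 558724.5 W

558724.5


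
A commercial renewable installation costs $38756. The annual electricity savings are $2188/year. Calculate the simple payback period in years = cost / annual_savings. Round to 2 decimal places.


Simple payback period = initial cost / annual savings
Payback = 38756 / 2188
Payback = 17.71 years

17.71


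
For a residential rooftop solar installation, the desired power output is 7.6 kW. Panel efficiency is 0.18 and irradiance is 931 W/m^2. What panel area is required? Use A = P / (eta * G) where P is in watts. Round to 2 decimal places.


Convert target power to watts: P = 7.6 * 1000 = 7600.0 W
Compute denominator: eta * G = 0.18 * 931 = 167.58
Required area A = P / (eta * G) = 7600.0 / 167.58
A = 45.35 m^2

45.35


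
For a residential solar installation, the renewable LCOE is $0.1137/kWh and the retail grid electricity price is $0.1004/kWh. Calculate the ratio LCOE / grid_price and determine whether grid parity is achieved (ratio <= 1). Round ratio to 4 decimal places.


Compare LCOE to grid price:
  LCOE = $0.1137/kWh, Grid price = $0.1004/kWh
  Ratio = LCOE / grid_price = 0.1137 / 0.1004 = 1.1325
  Grid parity achieved (ratio <= 1)? no

1.1325


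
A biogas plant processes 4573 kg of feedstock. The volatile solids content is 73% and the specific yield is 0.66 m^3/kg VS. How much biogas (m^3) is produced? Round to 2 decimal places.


Compute volatile solids:
  VS = mass * VS_fraction = 4573 * 0.73 = 3338.29 kg
Calculate biogas volume:
  Biogas = VS * specific_yield = 3338.29 * 0.66
  Biogas = 2203.27 m^3

2203.27


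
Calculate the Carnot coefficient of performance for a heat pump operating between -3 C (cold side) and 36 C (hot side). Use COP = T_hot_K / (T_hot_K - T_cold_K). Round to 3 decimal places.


Convert to Kelvin:
  T_hot = 36 + 273.15 = 309.15 K
  T_cold = -3 + 273.15 = 270.15 K
Apply Carnot COP formula:
  COP = T_hot_K / (T_hot_K - T_cold_K) = 309.15 / 39.0
  COP = 7.927

7.927


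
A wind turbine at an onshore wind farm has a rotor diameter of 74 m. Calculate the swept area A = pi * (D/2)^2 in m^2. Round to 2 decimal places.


Compute the rotor radius:
  r = D / 2 = 74 / 2 = 37.0 m
Calculate swept area:
  A = pi * r^2 = pi * 37.0^2
  A = 4300.84 m^2

4300.84


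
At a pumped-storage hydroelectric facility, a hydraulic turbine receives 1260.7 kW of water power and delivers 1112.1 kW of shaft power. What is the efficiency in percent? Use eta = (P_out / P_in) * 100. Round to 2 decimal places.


Turbine efficiency = (output power / input power) * 100
eta = (1112.1 / 1260.7) * 100
eta = 88.21%

88.21


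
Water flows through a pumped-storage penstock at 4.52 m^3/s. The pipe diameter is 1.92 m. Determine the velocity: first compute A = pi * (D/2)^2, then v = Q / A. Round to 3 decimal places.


Compute pipe cross-sectional area:
  A = pi * (D/2)^2 = pi * (1.92/2)^2 = 2.8953 m^2
Calculate velocity:
  v = Q / A = 4.52 / 2.8953
  v = 1.561 m/s

1.561


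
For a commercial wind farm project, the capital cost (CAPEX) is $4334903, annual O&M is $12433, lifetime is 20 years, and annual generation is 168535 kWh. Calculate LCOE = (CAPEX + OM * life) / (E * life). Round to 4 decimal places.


Total cost = CAPEX + OM * lifetime = 4334903 + 12433 * 20 = 4334903 + 248660 = 4583563
Total generation = annual * lifetime = 168535 * 20 = 3370700 kWh
LCOE = 4583563 / 3370700
LCOE = 1.3598 $/kWh

1.3598
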